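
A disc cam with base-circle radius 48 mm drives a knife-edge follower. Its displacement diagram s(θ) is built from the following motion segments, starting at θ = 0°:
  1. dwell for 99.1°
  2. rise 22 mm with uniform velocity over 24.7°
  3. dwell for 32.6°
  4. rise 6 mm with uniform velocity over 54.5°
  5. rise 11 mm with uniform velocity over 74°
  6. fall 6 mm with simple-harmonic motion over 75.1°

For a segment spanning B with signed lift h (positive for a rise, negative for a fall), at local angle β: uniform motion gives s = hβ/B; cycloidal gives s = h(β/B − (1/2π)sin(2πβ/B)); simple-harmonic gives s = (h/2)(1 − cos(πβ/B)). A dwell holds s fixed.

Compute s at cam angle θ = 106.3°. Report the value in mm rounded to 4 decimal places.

seg 1 [0°–99.1°] dwell: s stays 0.0000
seg 2 [99.1°–123.8°] uniform, h=22: θ=106.3° here. β=7.2, B=24.7. 22·7.2/24.7 = 6.4130 → s = 6.4130

6.4130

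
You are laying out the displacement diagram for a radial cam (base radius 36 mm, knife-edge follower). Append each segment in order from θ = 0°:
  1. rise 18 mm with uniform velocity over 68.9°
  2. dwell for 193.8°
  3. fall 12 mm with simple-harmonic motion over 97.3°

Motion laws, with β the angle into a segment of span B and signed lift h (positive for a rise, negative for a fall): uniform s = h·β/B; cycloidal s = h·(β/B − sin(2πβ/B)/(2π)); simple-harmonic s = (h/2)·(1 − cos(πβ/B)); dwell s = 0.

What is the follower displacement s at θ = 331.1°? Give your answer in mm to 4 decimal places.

seg 1 [0°–68.9°] uniform, h=18: full span → s += 18 → s = 18.0000
seg 2 [68.9°–262.7°] dwell: s stays 18.0000
seg 3 [262.7°–360°] simple-harmonic, h=-12: θ=331.1° here. β=68.4, B=97.3. -12/2·(1 − cos(π·0.7030)) = -9.5720 → s = 8.4280

8.4280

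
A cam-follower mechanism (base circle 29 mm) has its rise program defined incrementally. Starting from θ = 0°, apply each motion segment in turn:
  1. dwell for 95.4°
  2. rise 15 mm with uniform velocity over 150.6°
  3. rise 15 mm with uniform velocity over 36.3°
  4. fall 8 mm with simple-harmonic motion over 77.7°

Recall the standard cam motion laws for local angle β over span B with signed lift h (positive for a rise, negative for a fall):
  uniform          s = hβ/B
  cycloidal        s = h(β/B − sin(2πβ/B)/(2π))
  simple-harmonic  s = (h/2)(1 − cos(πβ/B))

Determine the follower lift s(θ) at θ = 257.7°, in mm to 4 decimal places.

seg 1 [0°–95.4°] dwell: s stays 0.0000
seg 2 [95.4°–246°] uniform, h=15: full span → s += 15 → s = 15.0000
seg 3 [246°–282.3°] uniform, h=15: θ=257.7° here. β=11.7, B=36.3. 15·11.7/36.3 = 4.8347 → s = 19.8347

19.8347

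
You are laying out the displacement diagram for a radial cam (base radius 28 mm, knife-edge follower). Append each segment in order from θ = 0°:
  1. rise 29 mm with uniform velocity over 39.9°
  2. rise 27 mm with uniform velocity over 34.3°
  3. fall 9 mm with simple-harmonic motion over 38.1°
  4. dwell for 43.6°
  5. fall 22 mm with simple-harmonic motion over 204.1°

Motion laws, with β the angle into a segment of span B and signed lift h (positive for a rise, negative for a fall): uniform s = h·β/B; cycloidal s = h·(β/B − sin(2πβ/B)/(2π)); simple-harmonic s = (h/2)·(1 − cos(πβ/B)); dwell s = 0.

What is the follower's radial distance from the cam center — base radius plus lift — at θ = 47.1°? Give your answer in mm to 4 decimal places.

seg 1 [0°–39.9°] uniform, h=29: full span → s += 29 → s = 29.0000
seg 2 [39.9°–74.2°] uniform, h=27: θ=47.1° here. β=7.2, B=34.3. 27·7.2/34.3 = 5.6676 → s = 34.6676
radial distance = base radius + s = 28 + 34.6676 = 62.6676

62.6676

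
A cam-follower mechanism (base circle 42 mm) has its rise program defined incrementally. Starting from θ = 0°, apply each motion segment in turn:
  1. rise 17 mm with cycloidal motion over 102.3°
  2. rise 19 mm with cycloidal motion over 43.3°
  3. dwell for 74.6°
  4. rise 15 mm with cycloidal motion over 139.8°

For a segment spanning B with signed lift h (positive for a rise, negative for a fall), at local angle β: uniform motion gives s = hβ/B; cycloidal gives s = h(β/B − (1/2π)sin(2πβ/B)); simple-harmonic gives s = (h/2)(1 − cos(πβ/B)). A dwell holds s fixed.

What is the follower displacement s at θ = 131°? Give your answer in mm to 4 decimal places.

seg 1 [0°–102.3°] cycloidal, h=17: full span → s += 17 → s = 17.0000
seg 2 [102.3°–145.6°] cycloidal, h=19: θ=131° here. β=28.7, B=43.3. 19·(0.6628 − sin(2π·0.6628)/(2π)) = 15.1750 → s = 32.1750

32.1750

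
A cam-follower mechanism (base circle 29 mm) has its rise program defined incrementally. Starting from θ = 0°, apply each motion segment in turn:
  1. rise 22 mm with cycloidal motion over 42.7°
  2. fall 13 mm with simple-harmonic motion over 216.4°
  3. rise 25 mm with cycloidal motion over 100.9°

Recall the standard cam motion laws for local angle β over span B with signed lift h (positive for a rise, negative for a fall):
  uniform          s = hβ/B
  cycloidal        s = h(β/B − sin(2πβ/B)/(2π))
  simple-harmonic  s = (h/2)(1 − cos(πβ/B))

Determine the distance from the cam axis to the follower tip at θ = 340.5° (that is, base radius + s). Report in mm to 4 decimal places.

seg 1 [0°–42.7°] cycloidal, h=22: full span → s += 22 → s = 22.0000
seg 2 [42.7°–259.1°] simple-harmonic, h=-13: full span → s += -13 → s = 9.0000
seg 3 [259.1°–360°] cycloidal, h=25: θ=340.5° here. β=81.4, B=100.9. 25·(0.8067 − sin(2π·0.8067)/(2π)) = 23.8972 → s = 32.8972
radial distance = base radius + s = 29 + 32.8972 = 61.8972

61.8972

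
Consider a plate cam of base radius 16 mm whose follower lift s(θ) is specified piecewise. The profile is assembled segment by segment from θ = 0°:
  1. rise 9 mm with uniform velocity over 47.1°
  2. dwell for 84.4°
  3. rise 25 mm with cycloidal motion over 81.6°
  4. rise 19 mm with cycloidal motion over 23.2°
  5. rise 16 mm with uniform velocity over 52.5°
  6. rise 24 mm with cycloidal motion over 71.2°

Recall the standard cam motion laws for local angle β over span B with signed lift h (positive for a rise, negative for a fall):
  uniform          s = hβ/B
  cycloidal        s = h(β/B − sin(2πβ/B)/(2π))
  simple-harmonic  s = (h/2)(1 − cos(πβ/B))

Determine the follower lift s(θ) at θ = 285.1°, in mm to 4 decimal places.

seg 1 [0°–47.1°] uniform, h=9: full span → s += 9 → s = 9.0000
seg 2 [47.1°–131.5°] dwell: s stays 9.0000
seg 3 [131.5°–213.1°] cycloidal, h=25: full span → s += 25 → s = 34.0000
seg 4 [213.1°–236.3°] cycloidal, h=19: full span → s += 19 → s = 53.0000
seg 5 [236.3°–288.8°] uniform, h=16: θ=285.1° here. β=48.8, B=52.5. 16·48.8/52.5 = 14.8724 → s = 67.8724

67.8724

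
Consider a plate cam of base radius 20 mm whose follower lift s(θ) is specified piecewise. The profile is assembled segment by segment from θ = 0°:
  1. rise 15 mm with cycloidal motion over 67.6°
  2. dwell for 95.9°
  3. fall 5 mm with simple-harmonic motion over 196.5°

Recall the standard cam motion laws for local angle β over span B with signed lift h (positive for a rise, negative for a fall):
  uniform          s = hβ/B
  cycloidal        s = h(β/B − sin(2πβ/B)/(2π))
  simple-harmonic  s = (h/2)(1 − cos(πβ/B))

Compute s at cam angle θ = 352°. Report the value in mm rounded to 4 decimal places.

seg 1 [0°–67.6°] cycloidal, h=15: full span → s += 15 → s = 15.0000
seg 2 [67.6°–163.5°] dwell: s stays 15.0000
seg 3 [163.5°–360°] simple-harmonic, h=-5: θ=352° here. β=188.5, B=196.5. -5/2·(1 − cos(π·0.9593)) = -4.9796 → s = 10.0204

10.0204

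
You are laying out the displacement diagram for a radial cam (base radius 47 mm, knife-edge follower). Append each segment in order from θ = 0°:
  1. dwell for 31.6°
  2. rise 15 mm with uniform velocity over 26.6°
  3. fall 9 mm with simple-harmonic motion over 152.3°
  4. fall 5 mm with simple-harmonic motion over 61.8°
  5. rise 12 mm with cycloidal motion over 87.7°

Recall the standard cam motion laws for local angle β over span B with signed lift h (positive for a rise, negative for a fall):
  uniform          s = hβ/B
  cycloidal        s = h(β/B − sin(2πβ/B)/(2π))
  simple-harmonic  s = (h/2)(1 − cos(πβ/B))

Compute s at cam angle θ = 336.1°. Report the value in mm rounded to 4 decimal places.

seg 1 [0°–31.6°] dwell: s stays 0.0000
seg 2 [31.6°–58.2°] uniform, h=15: full span → s += 15 → s = 15.0000
seg 3 [58.2°–210.5°] simple-harmonic, h=-9: full span → s += -9 → s = 6.0000
seg 4 [210.5°–272.3°] simple-harmonic, h=-5: full span → s += -5 → s = 1.0000
seg 5 [272.3°–360°] cycloidal, h=12: θ=336.1° here. β=63.8, B=87.7. 12·(0.7275 − sin(2π·0.7275)/(2π)) = 10.6205 → s = 11.6205

11.6205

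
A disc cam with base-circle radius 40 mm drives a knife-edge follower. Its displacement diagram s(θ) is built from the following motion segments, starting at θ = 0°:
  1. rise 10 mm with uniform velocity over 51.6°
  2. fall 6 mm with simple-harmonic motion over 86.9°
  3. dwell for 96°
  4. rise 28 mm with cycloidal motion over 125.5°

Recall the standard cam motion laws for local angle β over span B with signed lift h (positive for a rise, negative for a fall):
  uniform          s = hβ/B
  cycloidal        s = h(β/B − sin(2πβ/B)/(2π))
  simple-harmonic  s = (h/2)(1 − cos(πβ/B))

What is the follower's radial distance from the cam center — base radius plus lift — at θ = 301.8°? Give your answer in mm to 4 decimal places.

seg 1 [0°–51.6°] uniform, h=10: full span → s += 10 → s = 10.0000
seg 2 [51.6°–138.5°] simple-harmonic, h=-6: full span → s += -6 → s = 4.0000
seg 3 [138.5°–234.5°] dwell: s stays 4.0000
seg 4 [234.5°–360°] cycloidal, h=28: θ=301.8° here. β=67.3, B=125.5. 28·(0.5363 − sin(2π·0.5363)/(2π)) = 16.0215 → s = 20.0215
radial distance = base radius + s = 40 + 20.0215 = 60.0215

60.0215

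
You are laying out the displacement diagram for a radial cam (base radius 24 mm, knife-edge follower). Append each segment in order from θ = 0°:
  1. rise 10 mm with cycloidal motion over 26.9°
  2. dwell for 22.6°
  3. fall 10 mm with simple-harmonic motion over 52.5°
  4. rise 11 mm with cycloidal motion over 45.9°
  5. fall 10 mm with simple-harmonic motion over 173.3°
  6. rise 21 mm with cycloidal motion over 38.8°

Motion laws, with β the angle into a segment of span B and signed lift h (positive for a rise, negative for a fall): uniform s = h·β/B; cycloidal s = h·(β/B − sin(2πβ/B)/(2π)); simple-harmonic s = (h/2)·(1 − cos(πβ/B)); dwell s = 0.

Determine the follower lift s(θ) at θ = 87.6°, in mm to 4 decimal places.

seg 1 [0°–26.9°] cycloidal, h=10: full span → s += 10 → s = 10.0000
seg 2 [26.9°–49.5°] dwell: s stays 10.0000
seg 3 [49.5°–102°] simple-harmonic, h=-10: θ=87.6° here. β=38.1, B=52.5. -10/2·(1 − cos(π·0.7257)) = -8.2558 → s = 1.7442

1.7442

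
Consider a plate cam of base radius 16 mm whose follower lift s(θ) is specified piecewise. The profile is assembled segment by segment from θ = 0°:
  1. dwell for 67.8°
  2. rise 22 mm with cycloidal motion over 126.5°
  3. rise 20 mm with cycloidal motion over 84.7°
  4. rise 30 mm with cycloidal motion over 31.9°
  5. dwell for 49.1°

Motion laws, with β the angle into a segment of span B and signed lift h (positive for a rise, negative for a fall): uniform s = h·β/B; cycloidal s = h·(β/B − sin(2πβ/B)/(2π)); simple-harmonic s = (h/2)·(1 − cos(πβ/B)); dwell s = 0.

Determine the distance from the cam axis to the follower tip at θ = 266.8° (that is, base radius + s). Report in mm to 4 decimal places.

seg 1 [0°–67.8°] dwell: s stays 0.0000
seg 2 [67.8°–194.3°] cycloidal, h=22: full span → s += 22 → s = 22.0000
seg 3 [194.3°–279°] cycloidal, h=20: θ=266.8° here. β=72.5, B=84.7. 20·(0.8560 − sin(2π·0.8560)/(2π)) = 19.6225 → s = 41.6225
radial distance = base radius + s = 16 + 41.6225 = 57.6225

57.6225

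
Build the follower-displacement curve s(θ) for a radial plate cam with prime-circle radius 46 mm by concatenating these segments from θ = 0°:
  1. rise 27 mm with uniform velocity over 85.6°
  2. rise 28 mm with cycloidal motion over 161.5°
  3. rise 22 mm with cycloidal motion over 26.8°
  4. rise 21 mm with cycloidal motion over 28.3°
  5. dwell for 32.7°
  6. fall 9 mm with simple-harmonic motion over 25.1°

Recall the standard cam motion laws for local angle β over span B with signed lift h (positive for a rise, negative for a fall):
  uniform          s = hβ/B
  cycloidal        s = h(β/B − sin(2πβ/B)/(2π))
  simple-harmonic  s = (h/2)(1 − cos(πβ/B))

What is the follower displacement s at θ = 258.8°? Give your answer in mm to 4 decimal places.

seg 1 [0°–85.6°] uniform, h=27: full span → s += 27 → s = 27.0000
seg 2 [85.6°–247.1°] cycloidal, h=28: full span → s += 28 → s = 55.0000
seg 3 [247.1°–273.9°] cycloidal, h=22: θ=258.8° here. β=11.7, B=26.8. 22·(0.4366 − sin(2π·0.4366)/(2π)) = 8.2456 → s = 63.2456

63.2456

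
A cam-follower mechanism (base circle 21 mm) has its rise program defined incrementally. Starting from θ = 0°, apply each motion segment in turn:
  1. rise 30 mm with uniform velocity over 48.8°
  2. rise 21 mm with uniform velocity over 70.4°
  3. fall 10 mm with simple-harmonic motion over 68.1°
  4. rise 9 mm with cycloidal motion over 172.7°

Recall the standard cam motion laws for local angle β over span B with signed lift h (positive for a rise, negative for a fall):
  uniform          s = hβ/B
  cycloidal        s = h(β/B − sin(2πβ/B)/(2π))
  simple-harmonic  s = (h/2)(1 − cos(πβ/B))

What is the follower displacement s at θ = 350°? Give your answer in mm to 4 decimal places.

seg 1 [0°–48.8°] uniform, h=30: full span → s += 30 → s = 30.0000
seg 2 [48.8°–119.2°] uniform, h=21: full span → s += 21 → s = 51.0000
seg 3 [119.2°–187.3°] simple-harmonic, h=-10: full span → s += -10 → s = 41.0000
seg 4 [187.3°–360°] cycloidal, h=9: θ=350° here. β=162.7, B=172.7. 9·(0.9421 − sin(2π·0.9421)/(2π)) = 8.9886 → s = 49.9886

49.9886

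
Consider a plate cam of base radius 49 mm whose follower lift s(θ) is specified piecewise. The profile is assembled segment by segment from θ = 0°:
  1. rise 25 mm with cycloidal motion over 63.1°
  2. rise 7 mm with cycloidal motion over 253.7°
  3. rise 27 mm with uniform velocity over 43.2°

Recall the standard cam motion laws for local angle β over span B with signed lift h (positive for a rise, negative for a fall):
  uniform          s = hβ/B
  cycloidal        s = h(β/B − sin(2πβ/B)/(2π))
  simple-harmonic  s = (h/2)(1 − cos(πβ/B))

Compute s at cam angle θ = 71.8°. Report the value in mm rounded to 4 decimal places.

seg 1 [0°–63.1°] cycloidal, h=25: full span → s += 25 → s = 25.0000
seg 2 [63.1°–316.8°] cycloidal, h=7: θ=71.8° here. β=8.7, B=253.7. 7·(0.0343 − sin(2π·0.0343)/(2π)) = 0.0019 → s = 25.0019

25.0019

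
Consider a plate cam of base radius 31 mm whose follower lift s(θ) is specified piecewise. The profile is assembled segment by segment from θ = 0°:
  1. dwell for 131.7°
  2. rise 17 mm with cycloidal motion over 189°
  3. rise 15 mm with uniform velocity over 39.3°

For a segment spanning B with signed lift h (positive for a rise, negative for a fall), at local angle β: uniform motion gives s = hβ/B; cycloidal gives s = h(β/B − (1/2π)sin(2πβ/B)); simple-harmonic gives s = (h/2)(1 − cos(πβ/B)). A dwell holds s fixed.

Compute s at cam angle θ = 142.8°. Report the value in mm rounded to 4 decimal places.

seg 1 [0°–131.7°] dwell: s stays 0.0000
seg 2 [131.7°–320.7°] cycloidal, h=17: θ=142.8° here. β=11.1, B=189. 17·(0.0587 − sin(2π·0.0587)/(2π)) = 0.0225 → s = 0.0225

0.0225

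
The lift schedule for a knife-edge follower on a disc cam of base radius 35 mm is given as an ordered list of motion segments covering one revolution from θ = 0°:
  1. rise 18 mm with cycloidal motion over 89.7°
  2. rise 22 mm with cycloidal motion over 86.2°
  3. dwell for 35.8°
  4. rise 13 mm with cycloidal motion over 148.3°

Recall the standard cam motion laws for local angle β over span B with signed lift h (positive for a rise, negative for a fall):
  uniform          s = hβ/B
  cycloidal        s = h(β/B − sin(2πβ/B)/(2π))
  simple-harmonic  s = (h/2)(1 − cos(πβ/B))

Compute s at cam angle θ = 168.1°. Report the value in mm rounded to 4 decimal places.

seg 1 [0°–89.7°] cycloidal, h=18: full span → s += 18 → s = 18.0000
seg 2 [89.7°–175.9°] cycloidal, h=22: θ=168.1° here. β=78.4, B=86.2. 22·(0.9095 − sin(2π·0.9095)/(2π)) = 21.8945 → s = 39.8945

39.8945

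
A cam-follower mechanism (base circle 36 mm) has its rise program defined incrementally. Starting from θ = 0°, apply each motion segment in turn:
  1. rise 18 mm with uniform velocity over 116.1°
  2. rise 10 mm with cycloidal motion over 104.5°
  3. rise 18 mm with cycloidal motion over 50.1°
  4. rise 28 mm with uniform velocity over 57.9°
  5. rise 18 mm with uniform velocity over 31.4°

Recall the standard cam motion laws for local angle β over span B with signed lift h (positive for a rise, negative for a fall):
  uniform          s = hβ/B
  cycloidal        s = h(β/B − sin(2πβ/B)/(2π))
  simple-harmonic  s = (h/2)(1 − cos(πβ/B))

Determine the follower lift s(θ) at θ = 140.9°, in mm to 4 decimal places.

seg 1 [0°–116.1°] uniform, h=18: full span → s += 18 → s = 18.0000
seg 2 [116.1°–220.6°] cycloidal, h=10: θ=140.9° here. β=24.8, B=104.5. 10·(0.2373 − sin(2π·0.2373)/(2π)) = 0.7867 → s = 18.7867

18.7867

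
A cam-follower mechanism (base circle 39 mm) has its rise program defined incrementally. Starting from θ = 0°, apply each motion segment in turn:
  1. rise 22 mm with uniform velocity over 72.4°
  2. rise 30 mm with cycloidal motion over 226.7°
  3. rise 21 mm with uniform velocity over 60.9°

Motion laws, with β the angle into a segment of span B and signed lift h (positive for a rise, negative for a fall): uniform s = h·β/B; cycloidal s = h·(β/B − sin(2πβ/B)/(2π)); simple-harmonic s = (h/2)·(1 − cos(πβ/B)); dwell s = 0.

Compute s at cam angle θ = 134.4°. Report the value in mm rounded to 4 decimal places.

seg 1 [0°–72.4°] uniform, h=22: full span → s += 22 → s = 22.0000
seg 2 [72.4°–299.1°] cycloidal, h=30: θ=134.4° here. β=62, B=226.7. 30·(0.2735 − sin(2π·0.2735)/(2π)) = 3.4819 → s = 25.4819

25.4819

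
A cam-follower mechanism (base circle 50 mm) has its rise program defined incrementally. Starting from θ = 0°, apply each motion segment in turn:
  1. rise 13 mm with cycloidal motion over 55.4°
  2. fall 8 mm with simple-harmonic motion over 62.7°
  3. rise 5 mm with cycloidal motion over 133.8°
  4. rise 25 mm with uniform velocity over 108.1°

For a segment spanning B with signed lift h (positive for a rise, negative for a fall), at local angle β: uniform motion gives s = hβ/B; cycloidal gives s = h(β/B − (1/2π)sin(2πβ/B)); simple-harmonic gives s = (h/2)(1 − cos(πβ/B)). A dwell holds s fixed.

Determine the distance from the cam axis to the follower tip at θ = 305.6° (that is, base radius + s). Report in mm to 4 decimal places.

seg 1 [0°–55.4°] cycloidal, h=13: full span → s += 13 → s = 13.0000
seg 2 [55.4°–118.1°] simple-harmonic, h=-8: full span → s += -8 → s = 5.0000
seg 3 [118.1°–251.9°] cycloidal, h=5: full span → s += 5 → s = 10.0000
seg 4 [251.9°–360°] uniform, h=25: θ=305.6° here. β=53.7, B=108.1. 25·53.7/108.1 = 12.4191 → s = 22.4191
radial distance = base radius + s = 50 + 22.4191 = 72.4191

72.4191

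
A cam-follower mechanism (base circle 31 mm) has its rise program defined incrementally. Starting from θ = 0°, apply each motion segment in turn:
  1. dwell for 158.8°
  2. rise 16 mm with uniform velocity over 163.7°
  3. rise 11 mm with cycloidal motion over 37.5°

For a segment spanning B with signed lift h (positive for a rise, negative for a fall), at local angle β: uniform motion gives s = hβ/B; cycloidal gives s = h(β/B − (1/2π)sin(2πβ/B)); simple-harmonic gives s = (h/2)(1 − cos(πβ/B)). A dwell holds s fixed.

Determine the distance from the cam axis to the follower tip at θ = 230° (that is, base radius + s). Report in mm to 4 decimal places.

seg 1 [0°–158.8°] dwell: s stays 0.0000
seg 2 [158.8°–322.5°] uniform, h=16: θ=230° here. β=71.2, B=163.7. 16·71.2/163.7 = 6.9591 → s = 6.9591
radial distance = base radius + s = 31 + 6.9591 = 37.9591

37.9591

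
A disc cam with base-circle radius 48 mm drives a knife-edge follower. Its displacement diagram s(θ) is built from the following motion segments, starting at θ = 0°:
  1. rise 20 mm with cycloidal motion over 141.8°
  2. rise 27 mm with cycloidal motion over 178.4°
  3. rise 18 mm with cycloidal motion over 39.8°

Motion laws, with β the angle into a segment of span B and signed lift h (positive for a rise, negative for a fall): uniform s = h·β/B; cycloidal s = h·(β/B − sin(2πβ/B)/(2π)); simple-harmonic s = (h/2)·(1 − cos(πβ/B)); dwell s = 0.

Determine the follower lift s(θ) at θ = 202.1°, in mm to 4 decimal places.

seg 1 [0°–141.8°] cycloidal, h=20: full span → s += 20 → s = 20.0000
seg 2 [141.8°–320.2°] cycloidal, h=27: θ=202.1° here. β=60.3, B=178.4. 27·(0.3380 − sin(2π·0.3380)/(2π)) = 5.4693 → s = 25.4693

25.4693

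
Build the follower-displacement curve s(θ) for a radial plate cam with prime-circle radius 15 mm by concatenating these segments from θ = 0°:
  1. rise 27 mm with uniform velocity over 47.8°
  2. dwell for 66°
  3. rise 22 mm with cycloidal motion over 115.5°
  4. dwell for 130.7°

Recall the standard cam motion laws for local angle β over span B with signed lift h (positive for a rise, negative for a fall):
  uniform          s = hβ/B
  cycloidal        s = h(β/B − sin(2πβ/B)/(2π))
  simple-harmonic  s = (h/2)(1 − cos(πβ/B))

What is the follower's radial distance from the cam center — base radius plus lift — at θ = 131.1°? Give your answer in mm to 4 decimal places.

seg 1 [0°–47.8°] uniform, h=27: full span → s += 27 → s = 27.0000
seg 2 [47.8°–113.8°] dwell: s stays 27.0000
seg 3 [113.8°–229.3°] cycloidal, h=22: θ=131.1° here. β=17.3, B=115.5. 22·(0.1498 − sin(2π·0.1498)/(2π)) = 0.4653 → s = 27.4653
radial distance = base radius + s = 15 + 27.4653 = 42.4653

42.4653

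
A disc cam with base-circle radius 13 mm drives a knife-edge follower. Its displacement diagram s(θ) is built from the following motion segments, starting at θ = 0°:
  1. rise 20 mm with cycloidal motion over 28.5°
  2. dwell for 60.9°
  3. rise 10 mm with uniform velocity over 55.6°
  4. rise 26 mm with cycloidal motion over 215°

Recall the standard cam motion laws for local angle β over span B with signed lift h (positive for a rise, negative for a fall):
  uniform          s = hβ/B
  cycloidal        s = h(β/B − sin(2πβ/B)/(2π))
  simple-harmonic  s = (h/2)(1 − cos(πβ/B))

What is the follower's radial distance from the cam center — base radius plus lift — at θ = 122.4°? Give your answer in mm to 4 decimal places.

seg 1 [0°–28.5°] cycloidal, h=20: full span → s += 20 → s = 20.0000
seg 2 [28.5°–89.4°] dwell: s stays 20.0000
seg 3 [89.4°–145°] uniform, h=10: θ=122.4° here. β=33, B=55.6. 10·33/55.6 = 5.9353 → s = 25.9353
radial distance = base radius + s = 13 + 25.9353 = 38.9353

38.9353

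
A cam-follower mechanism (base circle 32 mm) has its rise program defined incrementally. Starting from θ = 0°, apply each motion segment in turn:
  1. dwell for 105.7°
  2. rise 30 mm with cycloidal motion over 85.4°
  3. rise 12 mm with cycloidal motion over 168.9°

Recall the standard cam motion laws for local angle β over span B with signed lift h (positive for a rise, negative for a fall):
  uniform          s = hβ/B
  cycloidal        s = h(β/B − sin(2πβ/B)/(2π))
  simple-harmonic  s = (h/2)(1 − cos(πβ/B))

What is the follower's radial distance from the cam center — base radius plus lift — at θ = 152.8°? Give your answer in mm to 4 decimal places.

seg 1 [0°–105.7°] dwell: s stays 0.0000
seg 2 [105.7°–191.1°] cycloidal, h=30: θ=152.8° here. β=47.1, B=85.4. 30·(0.5515 − sin(2π·0.5515)/(2π)) = 18.0645 → s = 18.0645
radial distance = base radius + s = 32 + 18.0645 = 50.0645

50.0645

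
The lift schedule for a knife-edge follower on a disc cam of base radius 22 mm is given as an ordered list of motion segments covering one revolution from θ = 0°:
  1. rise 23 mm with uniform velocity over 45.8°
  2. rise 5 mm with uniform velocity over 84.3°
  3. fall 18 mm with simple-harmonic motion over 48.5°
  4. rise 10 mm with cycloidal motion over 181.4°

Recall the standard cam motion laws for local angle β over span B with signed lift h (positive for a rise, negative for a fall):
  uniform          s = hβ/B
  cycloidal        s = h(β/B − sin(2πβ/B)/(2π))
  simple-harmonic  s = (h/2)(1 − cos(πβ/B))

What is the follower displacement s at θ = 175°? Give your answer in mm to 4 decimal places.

seg 1 [0°–45.8°] uniform, h=23: full span → s += 23 → s = 23.0000
seg 2 [45.8°–130.1°] uniform, h=5: full span → s += 5 → s = 28.0000
seg 3 [130.1°–178.6°] simple-harmonic, h=-18: θ=175° here. β=44.9, B=48.5. -18/2·(1 − cos(π·0.9258)) = -17.7564 → s = 10.2436

10.2436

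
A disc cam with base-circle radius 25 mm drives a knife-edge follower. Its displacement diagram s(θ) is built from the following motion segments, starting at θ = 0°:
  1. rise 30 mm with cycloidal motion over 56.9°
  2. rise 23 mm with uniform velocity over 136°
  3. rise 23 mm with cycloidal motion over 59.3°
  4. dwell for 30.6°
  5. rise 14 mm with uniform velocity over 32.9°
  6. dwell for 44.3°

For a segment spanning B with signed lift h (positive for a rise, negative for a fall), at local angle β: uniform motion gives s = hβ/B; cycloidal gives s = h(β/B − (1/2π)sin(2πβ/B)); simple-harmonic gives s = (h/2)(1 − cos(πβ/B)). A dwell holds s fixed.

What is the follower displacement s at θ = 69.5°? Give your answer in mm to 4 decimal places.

seg 1 [0°–56.9°] cycloidal, h=30: full span → s += 30 → s = 30.0000
seg 2 [56.9°–192.9°] uniform, h=23: θ=69.5° here. β=12.6, B=136. 23·12.6/136 = 2.1309 → s = 32.1309

32.1309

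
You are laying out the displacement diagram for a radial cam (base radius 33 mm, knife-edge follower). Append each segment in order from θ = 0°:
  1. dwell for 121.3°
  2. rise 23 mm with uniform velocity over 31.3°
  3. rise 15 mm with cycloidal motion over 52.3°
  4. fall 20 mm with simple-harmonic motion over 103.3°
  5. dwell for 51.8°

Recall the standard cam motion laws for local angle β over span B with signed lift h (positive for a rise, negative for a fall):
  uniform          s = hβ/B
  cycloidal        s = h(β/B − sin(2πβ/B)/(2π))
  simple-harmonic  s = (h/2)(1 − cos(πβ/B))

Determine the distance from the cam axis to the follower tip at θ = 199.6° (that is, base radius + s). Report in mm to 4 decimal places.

seg 1 [0°–121.3°] dwell: s stays 0.0000
seg 2 [121.3°–152.6°] uniform, h=23: full span → s += 23 → s = 23.0000
seg 3 [152.6°–204.9°] cycloidal, h=15: θ=199.6° here. β=47, B=52.3. 15·(0.8987 − sin(2π·0.8987)/(2π)) = 14.8993 → s = 37.8993
radial distance = base radius + s = 33 + 37.8993 = 70.8993

70.8993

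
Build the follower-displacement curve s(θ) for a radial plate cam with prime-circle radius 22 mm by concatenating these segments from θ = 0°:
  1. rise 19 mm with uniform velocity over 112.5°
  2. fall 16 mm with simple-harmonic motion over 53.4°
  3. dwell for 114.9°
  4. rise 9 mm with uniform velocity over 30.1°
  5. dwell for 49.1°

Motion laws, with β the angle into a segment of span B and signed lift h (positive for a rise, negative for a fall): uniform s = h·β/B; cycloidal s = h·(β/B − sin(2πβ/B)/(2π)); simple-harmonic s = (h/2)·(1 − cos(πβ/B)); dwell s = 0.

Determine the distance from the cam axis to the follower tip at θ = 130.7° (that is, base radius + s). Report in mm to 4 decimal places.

seg 1 [0°–112.5°] uniform, h=19: full span → s += 19 → s = 19.0000
seg 2 [112.5°–165.9°] simple-harmonic, h=-16: θ=130.7° here. β=18.2, B=53.4. -16/2·(1 − cos(π·0.3408)) = -4.1641 → s = 14.8359
radial distance = base radius + s = 22 + 14.8359 = 36.8359

36.8359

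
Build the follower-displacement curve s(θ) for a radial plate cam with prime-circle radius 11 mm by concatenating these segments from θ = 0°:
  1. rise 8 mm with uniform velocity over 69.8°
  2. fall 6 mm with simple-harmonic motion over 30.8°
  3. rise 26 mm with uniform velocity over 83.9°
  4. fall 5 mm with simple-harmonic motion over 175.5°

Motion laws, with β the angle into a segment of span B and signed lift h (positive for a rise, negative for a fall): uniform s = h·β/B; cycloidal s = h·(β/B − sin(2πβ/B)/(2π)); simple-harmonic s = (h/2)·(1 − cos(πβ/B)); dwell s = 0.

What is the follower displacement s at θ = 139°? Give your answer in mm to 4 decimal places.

seg 1 [0°–69.8°] uniform, h=8: full span → s += 8 → s = 8.0000
seg 2 [69.8°–100.6°] simple-harmonic, h=-6: full span → s += -6 → s = 2.0000
seg 3 [100.6°–184.5°] uniform, h=26: θ=139° here. β=38.4, B=83.9. 26·38.4/83.9 = 11.8999 → s = 13.8999

13.8999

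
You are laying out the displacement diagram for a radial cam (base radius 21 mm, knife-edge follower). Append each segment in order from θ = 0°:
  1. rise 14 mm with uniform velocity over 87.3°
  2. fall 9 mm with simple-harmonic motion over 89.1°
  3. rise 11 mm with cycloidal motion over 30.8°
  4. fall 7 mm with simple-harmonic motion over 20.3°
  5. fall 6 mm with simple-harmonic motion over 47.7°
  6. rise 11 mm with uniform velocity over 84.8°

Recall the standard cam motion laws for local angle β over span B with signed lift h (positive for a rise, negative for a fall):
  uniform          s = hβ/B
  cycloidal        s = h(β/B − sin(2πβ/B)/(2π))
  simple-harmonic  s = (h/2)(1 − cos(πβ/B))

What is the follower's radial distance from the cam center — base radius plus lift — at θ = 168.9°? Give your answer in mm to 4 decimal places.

seg 1 [0°–87.3°] uniform, h=14: full span → s += 14 → s = 14.0000
seg 2 [87.3°–176.4°] simple-harmonic, h=-9: θ=168.9° here. β=81.6, B=89.1. -9/2·(1 − cos(π·0.9158)) = -8.8436 → s = 5.1564
radial distance = base radius + s = 21 + 5.1564 = 26.1564

26.1564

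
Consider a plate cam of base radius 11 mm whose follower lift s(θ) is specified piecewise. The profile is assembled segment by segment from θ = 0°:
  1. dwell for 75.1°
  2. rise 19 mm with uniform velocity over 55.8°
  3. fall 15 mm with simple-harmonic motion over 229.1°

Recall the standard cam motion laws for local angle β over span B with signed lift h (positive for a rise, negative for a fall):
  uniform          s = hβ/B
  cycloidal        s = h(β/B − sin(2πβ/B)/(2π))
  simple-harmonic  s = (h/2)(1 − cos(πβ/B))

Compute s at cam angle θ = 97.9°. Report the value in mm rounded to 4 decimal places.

seg 1 [0°–75.1°] dwell: s stays 0.0000
seg 2 [75.1°–130.9°] uniform, h=19: θ=97.9° here. β=22.8, B=55.8. 19·22.8/55.8 = 7.7634 → s = 7.7634

7.7634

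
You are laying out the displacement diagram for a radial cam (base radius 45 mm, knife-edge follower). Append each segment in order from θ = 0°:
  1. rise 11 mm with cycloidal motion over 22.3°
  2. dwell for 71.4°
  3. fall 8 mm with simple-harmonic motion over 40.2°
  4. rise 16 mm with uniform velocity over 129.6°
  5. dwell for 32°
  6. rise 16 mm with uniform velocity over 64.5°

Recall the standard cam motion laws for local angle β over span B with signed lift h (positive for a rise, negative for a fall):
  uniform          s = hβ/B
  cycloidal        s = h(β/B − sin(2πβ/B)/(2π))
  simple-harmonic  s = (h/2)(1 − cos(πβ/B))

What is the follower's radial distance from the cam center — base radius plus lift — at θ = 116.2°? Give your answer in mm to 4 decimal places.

seg 1 [0°–22.3°] cycloidal, h=11: full span → s += 11 → s = 11.0000
seg 2 [22.3°–93.7°] dwell: s stays 11.0000
seg 3 [93.7°–133.9°] simple-harmonic, h=-8: θ=116.2° here. β=22.5, B=40.2. -8/2·(1 − cos(π·0.5597)) = -4.7458 → s = 6.2542
radial distance = base radius + s = 45 + 6.2542 = 51.2542

51.2542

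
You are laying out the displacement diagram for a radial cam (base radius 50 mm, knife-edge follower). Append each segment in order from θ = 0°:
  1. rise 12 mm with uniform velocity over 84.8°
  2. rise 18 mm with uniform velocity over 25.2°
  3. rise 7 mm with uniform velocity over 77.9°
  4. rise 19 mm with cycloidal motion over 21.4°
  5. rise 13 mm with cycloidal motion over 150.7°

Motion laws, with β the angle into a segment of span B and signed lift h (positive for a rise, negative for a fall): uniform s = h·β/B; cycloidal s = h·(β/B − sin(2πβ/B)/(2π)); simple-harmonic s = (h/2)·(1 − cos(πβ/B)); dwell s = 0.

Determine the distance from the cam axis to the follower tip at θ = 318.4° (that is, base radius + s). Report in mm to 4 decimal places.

seg 1 [0°–84.8°] uniform, h=12: full span → s += 12 → s = 12.0000
seg 2 [84.8°–110°] uniform, h=18: full span → s += 18 → s = 30.0000
seg 3 [110°–187.9°] uniform, h=7: full span → s += 7 → s = 37.0000
seg 4 [187.9°–209.3°] cycloidal, h=19: full span → s += 19 → s = 56.0000
seg 5 [209.3°–360°] cycloidal, h=13: θ=318.4° here. β=109.1, B=150.7. 13·(0.7240 − sin(2π·0.7240)/(2π)) = 11.4528 → s = 67.4528
radial distance = base radius + s = 50 + 67.4528 = 117.4528

117.4528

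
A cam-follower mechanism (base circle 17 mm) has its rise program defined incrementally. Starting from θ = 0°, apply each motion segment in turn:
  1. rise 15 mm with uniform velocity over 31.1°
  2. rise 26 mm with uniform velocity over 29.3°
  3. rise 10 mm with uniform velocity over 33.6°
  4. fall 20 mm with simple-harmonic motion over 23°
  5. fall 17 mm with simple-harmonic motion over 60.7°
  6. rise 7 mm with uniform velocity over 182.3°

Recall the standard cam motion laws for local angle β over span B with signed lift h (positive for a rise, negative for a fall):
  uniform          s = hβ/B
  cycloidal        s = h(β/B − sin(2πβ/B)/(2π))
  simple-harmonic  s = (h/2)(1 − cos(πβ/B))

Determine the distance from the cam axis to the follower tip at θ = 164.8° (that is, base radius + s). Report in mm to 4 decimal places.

seg 1 [0°–31.1°] uniform, h=15: full span → s += 15 → s = 15.0000
seg 2 [31.1°–60.4°] uniform, h=26: full span → s += 26 → s = 41.0000
seg 3 [60.4°–94°] uniform, h=10: full span → s += 10 → s = 51.0000
seg 4 [94°–117°] simple-harmonic, h=-20: full span → s += -20 → s = 31.0000
seg 5 [117°–177.7°] simple-harmonic, h=-17: θ=164.8° here. β=47.8, B=60.7. -17/2·(1 − cos(π·0.7875)) = -15.1749 → s = 15.8251
radial distance = base radius + s = 17 + 15.8251 = 32.8251

32.8251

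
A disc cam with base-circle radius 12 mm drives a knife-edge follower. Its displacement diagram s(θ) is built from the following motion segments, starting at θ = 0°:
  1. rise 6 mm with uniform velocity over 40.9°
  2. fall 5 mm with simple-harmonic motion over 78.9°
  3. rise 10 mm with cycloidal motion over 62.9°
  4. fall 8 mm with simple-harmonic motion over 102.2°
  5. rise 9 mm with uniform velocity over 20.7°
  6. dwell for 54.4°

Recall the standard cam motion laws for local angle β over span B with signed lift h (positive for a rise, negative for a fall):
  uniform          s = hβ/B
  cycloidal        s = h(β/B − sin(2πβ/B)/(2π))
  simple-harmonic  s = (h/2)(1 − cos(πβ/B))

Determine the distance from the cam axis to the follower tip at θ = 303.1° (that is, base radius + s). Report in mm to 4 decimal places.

seg 1 [0°–40.9°] uniform, h=6: full span → s += 6 → s = 6.0000
seg 2 [40.9°–119.8°] simple-harmonic, h=-5: full span → s += -5 → s = 1.0000
seg 3 [119.8°–182.7°] cycloidal, h=10: full span → s += 10 → s = 11.0000
seg 4 [182.7°–284.9°] simple-harmonic, h=-8: full span → s += -8 → s = 3.0000
seg 5 [284.9°–305.6°] uniform, h=9: θ=303.1° here. β=18.2, B=20.7. 9·18.2/20.7 = 7.9130 → s = 10.9130
radial distance = base radius + s = 12 + 10.9130 = 22.9130

22.9130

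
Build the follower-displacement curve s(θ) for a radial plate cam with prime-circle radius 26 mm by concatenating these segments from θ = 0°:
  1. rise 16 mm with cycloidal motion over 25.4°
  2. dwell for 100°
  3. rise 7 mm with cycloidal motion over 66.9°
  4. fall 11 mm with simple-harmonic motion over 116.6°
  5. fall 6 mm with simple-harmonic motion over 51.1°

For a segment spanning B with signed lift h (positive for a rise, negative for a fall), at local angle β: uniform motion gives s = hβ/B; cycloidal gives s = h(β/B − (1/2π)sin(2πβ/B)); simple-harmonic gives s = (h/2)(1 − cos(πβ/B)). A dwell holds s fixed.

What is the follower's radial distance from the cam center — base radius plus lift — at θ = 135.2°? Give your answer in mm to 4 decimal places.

seg 1 [0°–25.4°] cycloidal, h=16: full span → s += 16 → s = 16.0000
seg 2 [25.4°–125.4°] dwell: s stays 16.0000
seg 3 [125.4°–192.3°] cycloidal, h=7: θ=135.2° here. β=9.8, B=66.9. 7·(0.1465 − sin(2π·0.1465)/(2π)) = 0.1388 → s = 16.1388
radial distance = base radius + s = 26 + 16.1388 = 42.1388

42.1388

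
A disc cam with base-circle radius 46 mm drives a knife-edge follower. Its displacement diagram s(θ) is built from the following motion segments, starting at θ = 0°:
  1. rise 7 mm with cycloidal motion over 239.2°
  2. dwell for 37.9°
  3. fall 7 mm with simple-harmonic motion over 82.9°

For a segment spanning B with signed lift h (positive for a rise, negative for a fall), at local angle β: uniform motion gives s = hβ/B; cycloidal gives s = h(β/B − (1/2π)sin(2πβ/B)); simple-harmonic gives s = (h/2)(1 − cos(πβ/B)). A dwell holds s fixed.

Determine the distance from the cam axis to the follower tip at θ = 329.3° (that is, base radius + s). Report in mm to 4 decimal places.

seg 1 [0°–239.2°] cycloidal, h=7: full span → s += 7 → s = 7.0000
seg 2 [239.2°–277.1°] dwell: s stays 7.0000
seg 3 [277.1°–360°] simple-harmonic, h=-7: θ=329.3° here. β=52.2, B=82.9. -7/2·(1 − cos(π·0.6297)) = -4.8867 → s = 2.1133
radial distance = base radius + s = 46 + 2.1133 = 48.1133

48.1133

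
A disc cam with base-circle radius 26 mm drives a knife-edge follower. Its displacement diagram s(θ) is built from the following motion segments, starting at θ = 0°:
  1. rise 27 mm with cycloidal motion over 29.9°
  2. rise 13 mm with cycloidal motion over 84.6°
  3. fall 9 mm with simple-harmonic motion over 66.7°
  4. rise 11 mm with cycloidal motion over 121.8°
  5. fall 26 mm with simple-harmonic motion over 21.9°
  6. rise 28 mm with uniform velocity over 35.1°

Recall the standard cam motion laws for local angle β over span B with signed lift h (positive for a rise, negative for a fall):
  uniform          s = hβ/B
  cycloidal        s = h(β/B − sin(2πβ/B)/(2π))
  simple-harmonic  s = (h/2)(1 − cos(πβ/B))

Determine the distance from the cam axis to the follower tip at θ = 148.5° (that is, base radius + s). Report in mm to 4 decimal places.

seg 1 [0°–29.9°] cycloidal, h=27: full span → s += 27 → s = 27.0000
seg 2 [29.9°–114.5°] cycloidal, h=13: full span → s += 13 → s = 40.0000
seg 3 [114.5°–181.2°] simple-harmonic, h=-9: θ=148.5° here. β=34, B=66.7. -9/2·(1 − cos(π·0.5097)) = -4.6377 → s = 35.3623
radial distance = base radius + s = 26 + 35.3623 = 61.3623

61.3623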